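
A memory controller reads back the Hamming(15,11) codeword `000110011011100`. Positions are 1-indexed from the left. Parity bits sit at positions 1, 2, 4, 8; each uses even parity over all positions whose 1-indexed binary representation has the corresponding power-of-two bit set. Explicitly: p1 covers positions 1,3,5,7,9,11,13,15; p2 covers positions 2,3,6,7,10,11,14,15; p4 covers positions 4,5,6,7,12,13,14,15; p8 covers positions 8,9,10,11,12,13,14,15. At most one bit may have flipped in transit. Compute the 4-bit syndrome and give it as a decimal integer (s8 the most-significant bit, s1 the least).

s1: b1⊕b3⊕b5⊕b7⊕b9⊕b11⊕b13⊕b15 = 0⊕0⊕1⊕0⊕1⊕1⊕1⊕0 = 0
s2: b2⊕b3⊕b6⊕b7⊕b10⊕b11⊕b14⊕b15 = 0⊕0⊕0⊕0⊕0⊕1⊕0⊕0 = 1
s4: b4⊕b5⊕b6⊕b7⊕b12⊕b13⊕b14⊕b15 = 1⊕1⊕0⊕0⊕1⊕1⊕0⊕0 = 0
s8: b8⊕b9⊕b10⊕b11⊕b12⊕b13⊕b14⊕b15 = 1⊕1⊕0⊕1⊕1⊕1⊕0⊕0 = 1
Syndrome (s8...s1) = 1010 → position 10.

10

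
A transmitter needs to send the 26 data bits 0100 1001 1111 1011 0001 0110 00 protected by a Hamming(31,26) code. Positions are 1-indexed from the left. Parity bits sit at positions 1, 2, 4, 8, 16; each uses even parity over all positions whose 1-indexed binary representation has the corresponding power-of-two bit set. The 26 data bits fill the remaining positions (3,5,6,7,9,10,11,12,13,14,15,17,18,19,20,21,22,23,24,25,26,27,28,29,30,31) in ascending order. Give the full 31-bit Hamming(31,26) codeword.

0000100010011111110110001011000

Place data bits at non-power-of-two positions: b3=0, b5=1, b6=0, b7=0, b9=1, b10=0, b11=0, b12=1, b13=1, b14=1, b15=1, b17=1, b18=1, b19=0, b20=1, b21=1, b22=0, b23=0, b24=0, b25=1, b26=0, b27=1, b28=1, b29=0, b30=0, b31=0.
p1 = XOR of data positions {3,5,7,9,11,13,15,17,19,21,23,25,27,29,31} = 0⊕1⊕0⊕1⊕0⊕1⊕1⊕1⊕0⊕1⊕0⊕1⊕1⊕0⊕0 = 0
p2 = XOR of data positions {3,6,7,10,11,14,15,18,19,22,23,26,27,30,31} = 0⊕0⊕0⊕0⊕0⊕1⊕1⊕1⊕0⊕0⊕0⊕0⊕1⊕0⊕0 = 0
p4 = XOR of data positions {5,6,7,12,13,14,15,20,21,22,23,28,29,30,31} = 1⊕0⊕0⊕1⊕1⊕1⊕1⊕1⊕1⊕0⊕0⊕1⊕0⊕0⊕0 = 0
p8 = XOR of data positions {9,10,11,12,13,14,15,24,25,26,27,28,29,30,31} = 1⊕0⊕0⊕1⊕1⊕1⊕1⊕0⊕1⊕0⊕1⊕1⊕0⊕0⊕0 = 0
p16 = XOR of data positions {17,18,19,20,21,22,23,24,25,26,27,28,29,30,31} = 1⊕1⊕0⊕1⊕1⊕0⊕0⊕0⊕1⊕0⊕1⊕1⊕0⊕0⊕0 = 1
Codeword b1..b31 = 0000100010011111110110001011000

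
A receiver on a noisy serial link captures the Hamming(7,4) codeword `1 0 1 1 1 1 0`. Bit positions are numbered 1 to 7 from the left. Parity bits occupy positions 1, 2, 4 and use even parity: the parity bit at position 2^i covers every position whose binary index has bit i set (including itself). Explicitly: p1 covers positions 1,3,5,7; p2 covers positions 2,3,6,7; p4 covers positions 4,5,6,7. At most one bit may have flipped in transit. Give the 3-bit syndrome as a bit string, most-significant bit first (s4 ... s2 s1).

101

s1: b1⊕b3⊕b5⊕b7 = 1⊕1⊕1⊕0 = 1
s2: b2⊕b3⊕b6⊕b7 = 0⊕1⊕1⊕0 = 0
s4: b4⊕b5⊕b6⊕b7 = 1⊕1⊕1⊕0 = 1
Syndrome (s4...s1) = 101 → position 5.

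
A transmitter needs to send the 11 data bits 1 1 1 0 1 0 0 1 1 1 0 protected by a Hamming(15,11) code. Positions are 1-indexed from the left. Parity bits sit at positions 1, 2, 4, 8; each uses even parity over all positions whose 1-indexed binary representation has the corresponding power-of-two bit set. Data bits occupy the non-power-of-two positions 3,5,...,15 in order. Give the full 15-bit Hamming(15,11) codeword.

Place data bits at non-power-of-two positions: b3=1, b5=1, b6=1, b7=0, b9=1, b10=0, b11=0, b12=1, b13=1, b14=1, b15=0.
p1 = XOR of data positions {3,5,7,9,11,13,15} = 1⊕1⊕0⊕1⊕0⊕1⊕0 = 0
p2 = XOR of data positions {3,6,7,10,11,14,15} = 1⊕1⊕0⊕0⊕0⊕1⊕0 = 1
p4 = XOR of data positions {5,6,7,12,13,14,15} = 1⊕1⊕0⊕1⊕1⊕1⊕0 = 1
p8 = XOR of data positions {9,10,11,12,13,14,15} = 1⊕0⊕0⊕1⊕1⊕1⊕0 = 0
Codeword b1..b15 = 011111001001110

011111001001110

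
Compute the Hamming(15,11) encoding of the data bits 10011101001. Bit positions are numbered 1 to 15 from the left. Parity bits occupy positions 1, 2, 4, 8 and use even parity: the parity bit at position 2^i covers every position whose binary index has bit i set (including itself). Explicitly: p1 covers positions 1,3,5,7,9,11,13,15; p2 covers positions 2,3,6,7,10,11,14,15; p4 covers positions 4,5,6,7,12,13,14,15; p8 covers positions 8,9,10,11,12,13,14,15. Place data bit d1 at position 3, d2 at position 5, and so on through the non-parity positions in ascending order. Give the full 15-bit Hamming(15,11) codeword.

Place data bits at non-power-of-two positions: b3=1, b5=0, b6=0, b7=1, b9=1, b10=1, b11=0, b12=1, b13=0, b14=0, b15=1.
p1 = XOR of data positions {3,5,7,9,11,13,15} = 1⊕0⊕1⊕1⊕0⊕0⊕1 = 0
p2 = XOR of data positions {3,6,7,10,11,14,15} = 1⊕0⊕1⊕1⊕0⊕0⊕1 = 0
p4 = XOR of data positions {5,6,7,12,13,14,15} = 0⊕0⊕1⊕1⊕0⊕0⊕1 = 1
p8 = XOR of data positions {9,10,11,12,13,14,15} = 1⊕1⊕0⊕1⊕0⊕0⊕1 = 0
Codeword b1..b15 = 001100101101001

001100101101001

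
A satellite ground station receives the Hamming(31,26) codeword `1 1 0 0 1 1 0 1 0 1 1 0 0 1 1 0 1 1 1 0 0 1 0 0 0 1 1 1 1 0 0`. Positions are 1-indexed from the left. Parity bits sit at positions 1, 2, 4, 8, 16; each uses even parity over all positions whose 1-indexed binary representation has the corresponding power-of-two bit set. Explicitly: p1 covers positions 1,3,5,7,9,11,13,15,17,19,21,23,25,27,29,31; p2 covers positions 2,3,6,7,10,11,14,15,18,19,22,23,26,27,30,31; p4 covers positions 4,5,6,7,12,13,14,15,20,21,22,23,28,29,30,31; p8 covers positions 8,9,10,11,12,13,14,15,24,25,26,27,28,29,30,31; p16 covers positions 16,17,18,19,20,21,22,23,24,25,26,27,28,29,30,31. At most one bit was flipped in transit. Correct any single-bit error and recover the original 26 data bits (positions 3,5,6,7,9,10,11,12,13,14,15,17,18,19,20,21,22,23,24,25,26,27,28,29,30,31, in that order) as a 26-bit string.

01100110001111001000111100

s1: b1⊕b3⊕b5⊕b7⊕b9⊕b11⊕b13⊕b15⊕b17⊕b19⊕b21⊕b23⊕b25⊕b27⊕b29⊕b31 = 1⊕0⊕1⊕0⊕0⊕1⊕0⊕1⊕1⊕1⊕0⊕0⊕0⊕1⊕1⊕0 = 0
s2: b2⊕b3⊕b6⊕b7⊕b10⊕b11⊕b14⊕b15⊕b18⊕b19⊕b22⊕b23⊕b26⊕b27⊕b30⊕b31 = 1⊕0⊕1⊕0⊕1⊕1⊕1⊕1⊕1⊕1⊕1⊕0⊕1⊕1⊕0⊕0 = 1
s4: b4⊕b5⊕b6⊕b7⊕b12⊕b13⊕b14⊕b15⊕b20⊕b21⊕b22⊕b23⊕b28⊕b29⊕b30⊕b31 = 0⊕1⊕1⊕0⊕0⊕0⊕1⊕1⊕0⊕0⊕1⊕0⊕1⊕1⊕0⊕0 = 1
s8: b8⊕b9⊕b10⊕b11⊕b12⊕b13⊕b14⊕b15⊕b24⊕b25⊕b26⊕b27⊕b28⊕b29⊕b30⊕b31 = 1⊕0⊕1⊕1⊕0⊕0⊕1⊕1⊕0⊕0⊕1⊕1⊕1⊕1⊕0⊕0 = 1
s16: b16⊕b17⊕b18⊕b19⊕b20⊕b21⊕b22⊕b23⊕b24⊕b25⊕b26⊕b27⊕b28⊕b29⊕b30⊕b31 = 0⊕1⊕1⊕1⊕0⊕0⊕1⊕0⊕0⊕0⊕1⊕1⊕1⊕1⊕0⊕0 = 0
Syndrome (s16...s1) = 01110 → position 14.
Flip bit 14: corrected codeword = 1100110101100010111001000111100
Data bits at positions 3,5,6,7,9,10,11,12,13,14,15,17,18,19,20,21,22,23,24,25,26,27,28,29,30,31: 01100110001111001000111100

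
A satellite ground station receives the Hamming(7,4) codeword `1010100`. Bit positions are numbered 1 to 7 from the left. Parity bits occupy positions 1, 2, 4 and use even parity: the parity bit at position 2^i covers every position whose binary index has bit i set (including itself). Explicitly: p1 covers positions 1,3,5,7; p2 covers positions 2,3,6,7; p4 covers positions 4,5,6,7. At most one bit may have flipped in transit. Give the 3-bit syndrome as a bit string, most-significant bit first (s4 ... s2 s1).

s1: b1⊕b3⊕b5⊕b7 = 1⊕1⊕1⊕0 = 1
s2: b2⊕b3⊕b6⊕b7 = 0⊕1⊕0⊕0 = 1
s4: b4⊕b5⊕b6⊕b7 = 0⊕1⊕0⊕0 = 1
Syndrome (s4...s1) = 111 → position 7.

111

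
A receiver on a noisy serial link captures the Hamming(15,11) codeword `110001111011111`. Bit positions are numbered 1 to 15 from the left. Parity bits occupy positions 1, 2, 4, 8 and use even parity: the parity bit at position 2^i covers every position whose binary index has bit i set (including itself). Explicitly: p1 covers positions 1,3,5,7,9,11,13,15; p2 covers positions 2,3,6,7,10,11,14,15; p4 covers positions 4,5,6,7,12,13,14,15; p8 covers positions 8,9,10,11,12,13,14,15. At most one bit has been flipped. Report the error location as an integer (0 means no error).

s1: b1⊕b3⊕b5⊕b7⊕b9⊕b11⊕b13⊕b15 = 1⊕0⊕0⊕1⊕1⊕1⊕1⊕1 = 0
s2: b2⊕b3⊕b6⊕b7⊕b10⊕b11⊕b14⊕b15 = 1⊕0⊕1⊕1⊕0⊕1⊕1⊕1 = 0
s4: b4⊕b5⊕b6⊕b7⊕b12⊕b13⊕b14⊕b15 = 0⊕0⊕1⊕1⊕1⊕1⊕1⊕1 = 0
s8: b8⊕b9⊕b10⊕b11⊕b12⊕b13⊕b14⊕b15 = 1⊕1⊕0⊕1⊕1⊕1⊕1⊕1 = 1
Syndrome (s8...s1) = 1000 → position 8.

8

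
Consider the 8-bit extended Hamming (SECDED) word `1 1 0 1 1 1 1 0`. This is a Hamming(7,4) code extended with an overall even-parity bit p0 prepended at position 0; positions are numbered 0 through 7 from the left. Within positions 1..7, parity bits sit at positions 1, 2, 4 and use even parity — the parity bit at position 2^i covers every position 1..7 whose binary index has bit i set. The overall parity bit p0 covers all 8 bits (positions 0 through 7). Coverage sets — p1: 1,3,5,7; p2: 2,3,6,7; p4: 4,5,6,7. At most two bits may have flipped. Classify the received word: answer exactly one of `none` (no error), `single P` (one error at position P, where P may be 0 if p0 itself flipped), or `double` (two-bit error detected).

s1: b1⊕b3⊕b5⊕b7 = 1⊕1⊕1⊕0 = 1
s2: b2⊕b3⊕b6⊕b7 = 0⊕1⊕1⊕0 = 0
s4: b4⊕b5⊕b6⊕b7 = 1⊕1⊕1⊕0 = 1
Syndrome (s4...s1) = 101 → position 5.
Overall parity (XOR of all 8 bits, including p0): 1⊕1⊕0⊕1⊕1⊕1⊕1⊕0 = 0
Overall=0, syndrome position=5 → double-bit error detected (uncorrectable).

double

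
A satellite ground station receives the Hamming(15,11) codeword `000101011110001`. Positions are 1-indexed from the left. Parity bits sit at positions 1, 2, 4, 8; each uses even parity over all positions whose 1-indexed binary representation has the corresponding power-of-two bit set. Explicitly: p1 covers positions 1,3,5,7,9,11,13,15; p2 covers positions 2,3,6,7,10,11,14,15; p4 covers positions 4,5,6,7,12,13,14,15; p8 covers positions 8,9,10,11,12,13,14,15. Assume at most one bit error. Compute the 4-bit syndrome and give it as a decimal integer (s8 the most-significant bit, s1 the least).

13

s1: b1⊕b3⊕b5⊕b7⊕b9⊕b11⊕b13⊕b15 = 0⊕0⊕0⊕0⊕1⊕1⊕0⊕1 = 1
s2: b2⊕b3⊕b6⊕b7⊕b10⊕b11⊕b14⊕b15 = 0⊕0⊕1⊕0⊕1⊕1⊕0⊕1 = 0
s4: b4⊕b5⊕b6⊕b7⊕b12⊕b13⊕b14⊕b15 = 1⊕0⊕1⊕0⊕0⊕0⊕0⊕1 = 1
s8: b8⊕b9⊕b10⊕b11⊕b12⊕b13⊕b14⊕b15 = 1⊕1⊕1⊕1⊕0⊕0⊕0⊕1 = 1
Syndrome (s8...s1) = 1101 → position 13.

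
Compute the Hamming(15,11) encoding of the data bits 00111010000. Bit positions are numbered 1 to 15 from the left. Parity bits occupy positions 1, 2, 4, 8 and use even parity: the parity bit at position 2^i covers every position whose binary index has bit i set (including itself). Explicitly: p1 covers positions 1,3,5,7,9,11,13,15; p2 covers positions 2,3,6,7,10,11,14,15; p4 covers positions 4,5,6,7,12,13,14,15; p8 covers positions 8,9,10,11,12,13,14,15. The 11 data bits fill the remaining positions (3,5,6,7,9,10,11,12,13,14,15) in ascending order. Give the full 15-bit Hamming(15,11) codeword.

110001101010000

Place data bits at non-power-of-two positions: b3=0, b5=0, b6=1, b7=1, b9=1, b10=0, b11=1, b12=0, b13=0, b14=0, b15=0.
p1 = XOR of data positions {3,5,7,9,11,13,15} = 0⊕0⊕1⊕1⊕1⊕0⊕0 = 1
p2 = XOR of data positions {3,6,7,10,11,14,15} = 0⊕1⊕1⊕0⊕1⊕0⊕0 = 1
p4 = XOR of data positions {5,6,7,12,13,14,15} = 0⊕1⊕1⊕0⊕0⊕0⊕0 = 0
p8 = XOR of data positions {9,10,11,12,13,14,15} = 1⊕0⊕1⊕0⊕0⊕0⊕0 = 0
Codeword b1..b15 = 110001101010000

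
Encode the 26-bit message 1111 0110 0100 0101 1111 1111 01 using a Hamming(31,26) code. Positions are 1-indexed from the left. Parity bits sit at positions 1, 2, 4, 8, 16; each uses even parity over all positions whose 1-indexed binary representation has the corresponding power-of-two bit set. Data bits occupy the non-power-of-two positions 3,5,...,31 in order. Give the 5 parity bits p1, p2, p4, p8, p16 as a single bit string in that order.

Place data bits at non-power-of-two positions: b3=1, b5=1, b6=1, b7=1, b9=0, b10=1, b11=1, b12=0, b13=0, b14=1, b15=0, b17=0, b18=0, b19=1, b20=0, b21=1, b22=1, b23=1, b24=1, b25=1, b26=1, b27=1, b28=1, b29=1, b30=0, b31=1.
p1 = XOR of data positions {3,5,7,9,11,13,15,17,19,21,23,25,27,29,31} = 1⊕1⊕1⊕0⊕1⊕0⊕0⊕0⊕1⊕1⊕1⊕1⊕1⊕1⊕1 = 1
p2 = XOR of data positions {3,6,7,10,11,14,15,18,19,22,23,26,27,30,31} = 1⊕1⊕1⊕1⊕1⊕1⊕0⊕0⊕1⊕1⊕1⊕1⊕1⊕0⊕1 = 0
p4 = XOR of data positions {5,6,7,12,13,14,15,20,21,22,23,28,29,30,31} = 1⊕1⊕1⊕0⊕0⊕1⊕0⊕0⊕1⊕1⊕1⊕1⊕1⊕0⊕1 = 0
p8 = XOR of data positions {9,10,11,12,13,14,15,24,25,26,27,28,29,30,31} = 0⊕1⊕1⊕0⊕0⊕1⊕0⊕1⊕1⊕1⊕1⊕1⊕1⊕0⊕1 = 0
p16 = XOR of data positions {17,18,19,20,21,22,23,24,25,26,27,28,29,30,31} = 0⊕0⊕1⊕0⊕1⊕1⊕1⊕1⊕1⊕1⊕1⊕1⊕1⊕0⊕1 = 1
Parity bits p1,p2,p4,p8,p16 = 10001

10001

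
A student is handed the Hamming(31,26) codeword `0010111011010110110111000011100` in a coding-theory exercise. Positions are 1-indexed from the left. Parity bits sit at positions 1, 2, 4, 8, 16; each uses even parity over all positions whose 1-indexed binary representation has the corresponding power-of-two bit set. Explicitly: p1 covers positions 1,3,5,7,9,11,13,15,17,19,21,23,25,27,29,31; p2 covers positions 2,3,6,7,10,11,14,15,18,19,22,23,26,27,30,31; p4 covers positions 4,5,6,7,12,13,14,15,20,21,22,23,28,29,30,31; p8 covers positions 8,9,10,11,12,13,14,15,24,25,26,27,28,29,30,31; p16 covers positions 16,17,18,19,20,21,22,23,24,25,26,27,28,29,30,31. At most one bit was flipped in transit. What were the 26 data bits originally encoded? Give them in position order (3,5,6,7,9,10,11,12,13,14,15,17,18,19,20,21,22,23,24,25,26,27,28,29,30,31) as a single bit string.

11101101011110111000011100

s1: b1⊕b3⊕b5⊕b7⊕b9⊕b11⊕b13⊕b15⊕b17⊕b19⊕b21⊕b23⊕b25⊕b27⊕b29⊕b31 = 0⊕1⊕1⊕1⊕1⊕0⊕0⊕1⊕1⊕0⊕1⊕0⊕0⊕1⊕1⊕0 = 1
s2: b2⊕b3⊕b6⊕b7⊕b10⊕b11⊕b14⊕b15⊕b18⊕b19⊕b22⊕b23⊕b26⊕b27⊕b30⊕b31 = 0⊕1⊕1⊕1⊕1⊕0⊕1⊕1⊕1⊕0⊕1⊕0⊕0⊕1⊕0⊕0 = 1
s4: b4⊕b5⊕b6⊕b7⊕b12⊕b13⊕b14⊕b15⊕b20⊕b21⊕b22⊕b23⊕b28⊕b29⊕b30⊕b31 = 0⊕1⊕1⊕1⊕1⊕0⊕1⊕1⊕1⊕1⊕1⊕0⊕1⊕1⊕0⊕0 = 1
s8: b8⊕b9⊕b10⊕b11⊕b12⊕b13⊕b14⊕b15⊕b24⊕b25⊕b26⊕b27⊕b28⊕b29⊕b30⊕b31 = 0⊕1⊕1⊕0⊕1⊕0⊕1⊕1⊕0⊕0⊕0⊕1⊕1⊕1⊕0⊕0 = 0
s16: b16⊕b17⊕b18⊕b19⊕b20⊕b21⊕b22⊕b23⊕b24⊕b25⊕b26⊕b27⊕b28⊕b29⊕b30⊕b31 = 0⊕1⊕1⊕0⊕1⊕1⊕1⊕0⊕0⊕0⊕0⊕1⊕1⊕1⊕0⊕0 = 0
Syndrome (s16...s1) = 00111 → position 7.
Flip bit 7: corrected codeword = 0010110011010110110111000011100
Data bits at positions 3,5,6,7,9,10,11,12,13,14,15,17,18,19,20,21,22,23,24,25,26,27,28,29,30,31: 11101101011110111000011100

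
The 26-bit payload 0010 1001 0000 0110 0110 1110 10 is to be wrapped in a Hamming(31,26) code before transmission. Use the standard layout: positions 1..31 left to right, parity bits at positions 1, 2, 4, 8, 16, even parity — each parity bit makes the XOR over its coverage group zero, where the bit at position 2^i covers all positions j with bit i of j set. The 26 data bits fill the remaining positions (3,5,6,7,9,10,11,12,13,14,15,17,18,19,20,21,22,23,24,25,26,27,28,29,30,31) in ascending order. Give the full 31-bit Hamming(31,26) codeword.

Place data bits at non-power-of-two positions: b3=0, b5=0, b6=1, b7=0, b9=1, b10=0, b11=0, b12=1, b13=0, b14=0, b15=0, b17=0, b18=0, b19=1, b20=1, b21=0, b22=0, b23=1, b24=1, b25=0, b26=1, b27=1, b28=1, b29=0, b30=1, b31=0.
p1 = XOR of data positions {3,5,7,9,11,13,15,17,19,21,23,25,27,29,31} = 0⊕0⊕0⊕1⊕0⊕0⊕0⊕0⊕1⊕0⊕1⊕0⊕1⊕0⊕0 = 0
p2 = XOR of data positions {3,6,7,10,11,14,15,18,19,22,23,26,27,30,31} = 0⊕1⊕0⊕0⊕0⊕0⊕0⊕0⊕1⊕0⊕1⊕1⊕1⊕1⊕0 = 0
p4 = XOR of data positions {5,6,7,12,13,14,15,20,21,22,23,28,29,30,31} = 0⊕1⊕0⊕1⊕0⊕0⊕0⊕1⊕0⊕0⊕1⊕1⊕0⊕1⊕0 = 0
p8 = XOR of data positions {9,10,11,12,13,14,15,24,25,26,27,28,29,30,31} = 1⊕0⊕0⊕1⊕0⊕0⊕0⊕1⊕0⊕1⊕1⊕1⊕0⊕1⊕0 = 1
p16 = XOR of data positions {17,18,19,20,21,22,23,24,25,26,27,28,29,30,31} = 0⊕0⊕1⊕1⊕0⊕0⊕1⊕1⊕0⊕1⊕1⊕1⊕0⊕1⊕0 = 0
Codeword b1..b31 = 0000010110010000001100110111010

0000010110010000001100110111010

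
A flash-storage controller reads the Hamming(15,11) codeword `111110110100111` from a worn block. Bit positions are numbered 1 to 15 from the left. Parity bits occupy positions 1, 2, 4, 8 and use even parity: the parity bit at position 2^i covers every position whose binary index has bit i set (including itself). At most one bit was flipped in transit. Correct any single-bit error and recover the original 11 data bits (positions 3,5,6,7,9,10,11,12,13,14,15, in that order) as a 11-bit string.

11010100111

s1: b1⊕b3⊕b5⊕b7⊕b9⊕b11⊕b13⊕b15 = 1⊕1⊕1⊕1⊕0⊕0⊕1⊕1 = 0
s2: b2⊕b3⊕b6⊕b7⊕b10⊕b11⊕b14⊕b15 = 1⊕1⊕0⊕1⊕1⊕0⊕1⊕1 = 0
s4: b4⊕b5⊕b6⊕b7⊕b12⊕b13⊕b14⊕b15 = 1⊕1⊕0⊕1⊕0⊕1⊕1⊕1 = 0
s8: b8⊕b9⊕b10⊕b11⊕b12⊕b13⊕b14⊕b15 = 1⊕0⊕1⊕0⊕0⊕1⊕1⊕1 = 1
Syndrome (s8...s1) = 1000 → position 8.
Flip bit 8: corrected codeword = 111110100100111
Data bits at positions 3,5,6,7,9,10,11,12,13,14,15: 11010100111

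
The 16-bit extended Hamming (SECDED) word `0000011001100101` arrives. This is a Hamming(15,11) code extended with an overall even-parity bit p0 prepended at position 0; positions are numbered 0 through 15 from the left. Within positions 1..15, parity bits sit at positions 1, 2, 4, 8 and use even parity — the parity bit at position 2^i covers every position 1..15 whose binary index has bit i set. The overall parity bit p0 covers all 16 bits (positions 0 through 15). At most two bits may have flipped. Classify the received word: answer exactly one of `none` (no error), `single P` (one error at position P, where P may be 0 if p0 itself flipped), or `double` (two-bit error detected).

double

s1: b1⊕b3⊕b5⊕b7⊕b9⊕b11⊕b13⊕b15 = 0⊕0⊕1⊕0⊕1⊕0⊕1⊕1 = 0
s2: b2⊕b3⊕b6⊕b7⊕b10⊕b11⊕b14⊕b15 = 0⊕0⊕1⊕0⊕1⊕0⊕0⊕1 = 1
s4: b4⊕b5⊕b6⊕b7⊕b12⊕b13⊕b14⊕b15 = 0⊕1⊕1⊕0⊕0⊕1⊕0⊕1 = 0
s8: b8⊕b9⊕b10⊕b11⊕b12⊕b13⊕b14⊕b15 = 0⊕1⊕1⊕0⊕0⊕1⊕0⊕1 = 0
Syndrome (s8...s1) = 0010 → position 2.
Overall parity (XOR of all 16 bits, including p0): 0⊕0⊕0⊕0⊕0⊕1⊕1⊕0⊕0⊕1⊕1⊕0⊕0⊕1⊕0⊕1 = 0
Overall=0, syndrome position=2 → double-bit error detected (uncorrectable).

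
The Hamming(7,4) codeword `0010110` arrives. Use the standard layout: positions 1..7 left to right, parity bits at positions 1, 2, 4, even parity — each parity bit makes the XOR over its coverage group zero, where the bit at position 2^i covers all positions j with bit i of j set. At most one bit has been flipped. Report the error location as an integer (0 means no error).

s1: b1⊕b3⊕b5⊕b7 = 0⊕1⊕1⊕0 = 0
s2: b2⊕b3⊕b6⊕b7 = 0⊕1⊕1⊕0 = 0
s4: b4⊕b5⊕b6⊕b7 = 0⊕1⊕1⊕0 = 0
Syndrome (s4...s1) = 000 → position 0 (no error).

0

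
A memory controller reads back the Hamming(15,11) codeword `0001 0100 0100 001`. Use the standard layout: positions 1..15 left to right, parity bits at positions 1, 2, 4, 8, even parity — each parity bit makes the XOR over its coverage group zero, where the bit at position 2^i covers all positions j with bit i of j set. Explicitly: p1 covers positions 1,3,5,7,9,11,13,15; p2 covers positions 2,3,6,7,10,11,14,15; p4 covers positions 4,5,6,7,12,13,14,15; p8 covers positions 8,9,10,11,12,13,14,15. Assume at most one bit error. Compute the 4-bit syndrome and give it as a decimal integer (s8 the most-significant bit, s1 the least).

s1: b1⊕b3⊕b5⊕b7⊕b9⊕b11⊕b13⊕b15 = 0⊕0⊕0⊕0⊕0⊕0⊕0⊕1 = 1
s2: b2⊕b3⊕b6⊕b7⊕b10⊕b11⊕b14⊕b15 = 0⊕0⊕1⊕0⊕1⊕0⊕0⊕1 = 1
s4: b4⊕b5⊕b6⊕b7⊕b12⊕b13⊕b14⊕b15 = 1⊕0⊕1⊕0⊕0⊕0⊕0⊕1 = 1
s8: b8⊕b9⊕b10⊕b11⊕b12⊕b13⊕b14⊕b15 = 0⊕0⊕1⊕0⊕0⊕0⊕0⊕1 = 0
Syndrome (s8...s1) = 0111 → position 7.

7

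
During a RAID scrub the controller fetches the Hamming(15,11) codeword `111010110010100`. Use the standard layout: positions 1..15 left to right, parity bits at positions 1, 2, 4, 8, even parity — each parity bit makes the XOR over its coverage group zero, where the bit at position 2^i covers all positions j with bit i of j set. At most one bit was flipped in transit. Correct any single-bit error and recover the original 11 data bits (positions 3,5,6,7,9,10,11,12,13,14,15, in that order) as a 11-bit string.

s1: b1⊕b3⊕b5⊕b7⊕b9⊕b11⊕b13⊕b15 = 1⊕1⊕1⊕1⊕0⊕1⊕1⊕0 = 0
s2: b2⊕b3⊕b6⊕b7⊕b10⊕b11⊕b14⊕b15 = 1⊕1⊕0⊕1⊕0⊕1⊕0⊕0 = 0
s4: b4⊕b5⊕b6⊕b7⊕b12⊕b13⊕b14⊕b15 = 0⊕1⊕0⊕1⊕0⊕1⊕0⊕0 = 1
s8: b8⊕b9⊕b10⊕b11⊕b12⊕b13⊕b14⊕b15 = 1⊕0⊕0⊕1⊕0⊕1⊕0⊕0 = 1
Syndrome (s8...s1) = 1100 → position 12.
Flip bit 12: corrected codeword = 111010110011100
Data bits at positions 3,5,6,7,9,10,11,12,13,14,15: 11010011100

11010011100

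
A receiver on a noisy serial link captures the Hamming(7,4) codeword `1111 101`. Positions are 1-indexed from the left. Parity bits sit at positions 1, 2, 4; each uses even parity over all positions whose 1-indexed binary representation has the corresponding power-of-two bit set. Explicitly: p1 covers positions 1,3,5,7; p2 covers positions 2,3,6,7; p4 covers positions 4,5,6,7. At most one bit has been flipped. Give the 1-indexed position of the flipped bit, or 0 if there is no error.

s1: b1⊕b3⊕b5⊕b7 = 1⊕1⊕1⊕1 = 0
s2: b2⊕b3⊕b6⊕b7 = 1⊕1⊕0⊕1 = 1
s4: b4⊕b5⊕b6⊕b7 = 1⊕1⊕0⊕1 = 1
Syndrome (s4...s1) = 110 → position 6.

6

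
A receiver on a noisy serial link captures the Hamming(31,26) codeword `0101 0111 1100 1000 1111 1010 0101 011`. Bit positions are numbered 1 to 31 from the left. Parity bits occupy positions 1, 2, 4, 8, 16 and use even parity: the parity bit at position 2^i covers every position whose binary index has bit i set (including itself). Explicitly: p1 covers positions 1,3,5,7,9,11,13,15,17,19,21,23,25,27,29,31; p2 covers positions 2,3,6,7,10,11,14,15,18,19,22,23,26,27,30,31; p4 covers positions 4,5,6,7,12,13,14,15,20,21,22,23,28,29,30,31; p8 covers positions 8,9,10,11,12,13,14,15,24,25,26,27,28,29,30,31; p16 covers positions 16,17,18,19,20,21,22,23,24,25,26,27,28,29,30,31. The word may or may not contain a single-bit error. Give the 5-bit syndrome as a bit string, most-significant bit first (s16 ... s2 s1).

00000

s1: b1⊕b3⊕b5⊕b7⊕b9⊕b11⊕b13⊕b15⊕b17⊕b19⊕b21⊕b23⊕b25⊕b27⊕b29⊕b31 = 0⊕0⊕0⊕1⊕1⊕0⊕1⊕0⊕1⊕1⊕1⊕1⊕0⊕0⊕0⊕1 = 0
s2: b2⊕b3⊕b6⊕b7⊕b10⊕b11⊕b14⊕b15⊕b18⊕b19⊕b22⊕b23⊕b26⊕b27⊕b30⊕b31 = 1⊕0⊕1⊕1⊕1⊕0⊕0⊕0⊕1⊕1⊕0⊕1⊕1⊕0⊕1⊕1 = 0
s4: b4⊕b5⊕b6⊕b7⊕b12⊕b13⊕b14⊕b15⊕b20⊕b21⊕b22⊕b23⊕b28⊕b29⊕b30⊕b31 = 1⊕0⊕1⊕1⊕0⊕1⊕0⊕0⊕1⊕1⊕0⊕1⊕1⊕0⊕1⊕1 = 0
s8: b8⊕b9⊕b10⊕b11⊕b12⊕b13⊕b14⊕b15⊕b24⊕b25⊕b26⊕b27⊕b28⊕b29⊕b30⊕b31 = 1⊕1⊕1⊕0⊕0⊕1⊕0⊕0⊕0⊕0⊕1⊕0⊕1⊕0⊕1⊕1 = 0
s16: b16⊕b17⊕b18⊕b19⊕b20⊕b21⊕b22⊕b23⊕b24⊕b25⊕b26⊕b27⊕b28⊕b29⊕b30⊕b31 = 0⊕1⊕1⊕1⊕1⊕1⊕0⊕1⊕0⊕0⊕1⊕0⊕1⊕0⊕1⊕1 = 0
Syndrome (s16...s1) = 00000 → position 0 (no error).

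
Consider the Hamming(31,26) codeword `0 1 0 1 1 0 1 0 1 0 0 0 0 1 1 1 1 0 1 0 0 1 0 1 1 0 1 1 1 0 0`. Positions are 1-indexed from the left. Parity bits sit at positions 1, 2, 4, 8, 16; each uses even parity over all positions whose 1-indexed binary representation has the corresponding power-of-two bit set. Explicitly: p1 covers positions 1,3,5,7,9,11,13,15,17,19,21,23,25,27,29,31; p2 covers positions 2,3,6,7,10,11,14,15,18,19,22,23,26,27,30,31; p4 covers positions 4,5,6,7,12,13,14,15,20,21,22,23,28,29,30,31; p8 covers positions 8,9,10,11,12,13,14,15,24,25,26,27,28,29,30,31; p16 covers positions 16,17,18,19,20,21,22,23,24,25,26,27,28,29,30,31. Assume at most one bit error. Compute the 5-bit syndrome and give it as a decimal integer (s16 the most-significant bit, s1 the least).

s1: b1⊕b3⊕b5⊕b7⊕b9⊕b11⊕b13⊕b15⊕b17⊕b19⊕b21⊕b23⊕b25⊕b27⊕b29⊕b31 = 0⊕0⊕1⊕1⊕1⊕0⊕0⊕1⊕1⊕1⊕0⊕0⊕1⊕1⊕1⊕0 = 1
s2: b2⊕b3⊕b6⊕b7⊕b10⊕b11⊕b14⊕b15⊕b18⊕b19⊕b22⊕b23⊕b26⊕b27⊕b30⊕b31 = 1⊕0⊕0⊕1⊕0⊕0⊕1⊕1⊕0⊕1⊕1⊕0⊕0⊕1⊕0⊕0 = 1
s4: b4⊕b5⊕b6⊕b7⊕b12⊕b13⊕b14⊕b15⊕b20⊕b21⊕b22⊕b23⊕b28⊕b29⊕b30⊕b31 = 1⊕1⊕0⊕1⊕0⊕0⊕1⊕1⊕0⊕0⊕1⊕0⊕1⊕1⊕0⊕0 = 0
s8: b8⊕b9⊕b10⊕b11⊕b12⊕b13⊕b14⊕b15⊕b24⊕b25⊕b26⊕b27⊕b28⊕b29⊕b30⊕b31 = 0⊕1⊕0⊕0⊕0⊕0⊕1⊕1⊕1⊕1⊕0⊕1⊕1⊕1⊕0⊕0 = 0
s16: b16⊕b17⊕b18⊕b19⊕b20⊕b21⊕b22⊕b23⊕b24⊕b25⊕b26⊕b27⊕b28⊕b29⊕b30⊕b31 = 1⊕1⊕0⊕1⊕0⊕0⊕1⊕0⊕1⊕1⊕0⊕1⊕1⊕1⊕0⊕0 = 1
Syndrome (s16...s1) = 10011 → position 19.

19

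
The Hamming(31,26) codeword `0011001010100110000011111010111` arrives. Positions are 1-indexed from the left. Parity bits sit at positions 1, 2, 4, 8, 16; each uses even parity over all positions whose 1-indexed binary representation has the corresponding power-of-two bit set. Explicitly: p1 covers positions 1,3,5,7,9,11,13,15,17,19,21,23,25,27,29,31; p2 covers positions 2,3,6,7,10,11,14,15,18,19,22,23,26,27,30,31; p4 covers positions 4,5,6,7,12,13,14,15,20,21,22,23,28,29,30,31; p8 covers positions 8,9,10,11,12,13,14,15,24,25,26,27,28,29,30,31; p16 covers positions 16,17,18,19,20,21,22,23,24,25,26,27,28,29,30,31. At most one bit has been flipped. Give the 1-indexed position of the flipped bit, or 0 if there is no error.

s1: b1⊕b3⊕b5⊕b7⊕b9⊕b11⊕b13⊕b15⊕b17⊕b19⊕b21⊕b23⊕b25⊕b27⊕b29⊕b31 = 0⊕1⊕0⊕1⊕1⊕1⊕0⊕1⊕0⊕0⊕1⊕1⊕1⊕1⊕1⊕1 = 1
s2: b2⊕b3⊕b6⊕b7⊕b10⊕b11⊕b14⊕b15⊕b18⊕b19⊕b22⊕b23⊕b26⊕b27⊕b30⊕b31 = 0⊕1⊕0⊕1⊕0⊕1⊕1⊕1⊕0⊕0⊕1⊕1⊕0⊕1⊕1⊕1 = 0
s4: b4⊕b5⊕b6⊕b7⊕b12⊕b13⊕b14⊕b15⊕b20⊕b21⊕b22⊕b23⊕b28⊕b29⊕b30⊕b31 = 1⊕0⊕0⊕1⊕0⊕0⊕1⊕1⊕0⊕1⊕1⊕1⊕0⊕1⊕1⊕1 = 0
s8: b8⊕b9⊕b10⊕b11⊕b12⊕b13⊕b14⊕b15⊕b24⊕b25⊕b26⊕b27⊕b28⊕b29⊕b30⊕b31 = 0⊕1⊕0⊕1⊕0⊕0⊕1⊕1⊕1⊕1⊕0⊕1⊕0⊕1⊕1⊕1 = 0
s16: b16⊕b17⊕b18⊕b19⊕b20⊕b21⊕b22⊕b23⊕b24⊕b25⊕b26⊕b27⊕b28⊕b29⊕b30⊕b31 = 0⊕0⊕0⊕0⊕0⊕1⊕1⊕1⊕1⊕1⊕0⊕1⊕0⊕1⊕1⊕1 = 1
Syndrome (s16...s1) = 10001 → position 17.

17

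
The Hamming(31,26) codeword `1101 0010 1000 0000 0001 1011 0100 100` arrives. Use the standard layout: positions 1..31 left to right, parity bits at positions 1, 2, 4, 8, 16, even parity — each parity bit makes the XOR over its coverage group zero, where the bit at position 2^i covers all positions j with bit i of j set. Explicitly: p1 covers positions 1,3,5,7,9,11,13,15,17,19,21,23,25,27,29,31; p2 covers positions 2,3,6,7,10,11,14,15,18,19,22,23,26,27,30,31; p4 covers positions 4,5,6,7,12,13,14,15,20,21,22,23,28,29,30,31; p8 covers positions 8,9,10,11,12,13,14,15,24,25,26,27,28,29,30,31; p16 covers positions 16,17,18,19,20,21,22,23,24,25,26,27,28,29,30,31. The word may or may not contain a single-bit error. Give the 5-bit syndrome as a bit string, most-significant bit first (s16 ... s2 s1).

s1: b1⊕b3⊕b5⊕b7⊕b9⊕b11⊕b13⊕b15⊕b17⊕b19⊕b21⊕b23⊕b25⊕b27⊕b29⊕b31 = 1⊕0⊕0⊕1⊕1⊕0⊕0⊕0⊕0⊕0⊕1⊕1⊕0⊕0⊕1⊕0 = 0
s2: b2⊕b3⊕b6⊕b7⊕b10⊕b11⊕b14⊕b15⊕b18⊕b19⊕b22⊕b23⊕b26⊕b27⊕b30⊕b31 = 1⊕0⊕0⊕1⊕0⊕0⊕0⊕0⊕0⊕0⊕0⊕1⊕1⊕0⊕0⊕0 = 0
s4: b4⊕b5⊕b6⊕b7⊕b12⊕b13⊕b14⊕b15⊕b20⊕b21⊕b22⊕b23⊕b28⊕b29⊕b30⊕b31 = 1⊕0⊕0⊕1⊕0⊕0⊕0⊕0⊕1⊕1⊕0⊕1⊕0⊕1⊕0⊕0 = 0
s8: b8⊕b9⊕b10⊕b11⊕b12⊕b13⊕b14⊕b15⊕b24⊕b25⊕b26⊕b27⊕b28⊕b29⊕b30⊕b31 = 0⊕1⊕0⊕0⊕0⊕0⊕0⊕0⊕1⊕0⊕1⊕0⊕0⊕1⊕0⊕0 = 0
s16: b16⊕b17⊕b18⊕b19⊕b20⊕b21⊕b22⊕b23⊕b24⊕b25⊕b26⊕b27⊕b28⊕b29⊕b30⊕b31 = 0⊕0⊕0⊕0⊕1⊕1⊕0⊕1⊕1⊕0⊕1⊕0⊕0⊕1⊕0⊕0 = 0
Syndrome (s16...s1) = 00000 → position 0 (no error).

00000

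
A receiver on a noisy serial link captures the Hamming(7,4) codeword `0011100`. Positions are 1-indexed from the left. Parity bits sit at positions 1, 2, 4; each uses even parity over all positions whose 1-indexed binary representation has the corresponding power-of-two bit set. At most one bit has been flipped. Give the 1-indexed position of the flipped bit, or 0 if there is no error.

s1: b1⊕b3⊕b5⊕b7 = 0⊕1⊕1⊕0 = 0
s2: b2⊕b3⊕b6⊕b7 = 0⊕1⊕0⊕0 = 1
s4: b4⊕b5⊕b6⊕b7 = 1⊕1⊕0⊕0 = 0
Syndrome (s4...s1) = 010 → position 2.

2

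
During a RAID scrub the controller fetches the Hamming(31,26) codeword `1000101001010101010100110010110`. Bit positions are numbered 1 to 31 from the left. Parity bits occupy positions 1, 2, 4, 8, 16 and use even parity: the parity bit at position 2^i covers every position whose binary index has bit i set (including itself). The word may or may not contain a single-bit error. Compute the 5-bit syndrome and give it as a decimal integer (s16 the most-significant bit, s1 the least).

s1: b1⊕b3⊕b5⊕b7⊕b9⊕b11⊕b13⊕b15⊕b17⊕b19⊕b21⊕b23⊕b25⊕b27⊕b29⊕b31 = 1⊕0⊕1⊕1⊕0⊕0⊕0⊕0⊕0⊕0⊕0⊕1⊕0⊕1⊕1⊕0 = 0
s2: b2⊕b3⊕b6⊕b7⊕b10⊕b11⊕b14⊕b15⊕b18⊕b19⊕b22⊕b23⊕b26⊕b27⊕b30⊕b31 = 0⊕0⊕0⊕1⊕1⊕0⊕1⊕0⊕1⊕0⊕0⊕1⊕0⊕1⊕1⊕0 = 1
s4: b4⊕b5⊕b6⊕b7⊕b12⊕b13⊕b14⊕b15⊕b20⊕b21⊕b22⊕b23⊕b28⊕b29⊕b30⊕b31 = 0⊕1⊕0⊕1⊕1⊕0⊕1⊕0⊕1⊕0⊕0⊕1⊕0⊕1⊕1⊕0 = 0
s8: b8⊕b9⊕b10⊕b11⊕b12⊕b13⊕b14⊕b15⊕b24⊕b25⊕b26⊕b27⊕b28⊕b29⊕b30⊕b31 = 0⊕0⊕1⊕0⊕1⊕0⊕1⊕0⊕1⊕0⊕0⊕1⊕0⊕1⊕1⊕0 = 1
s16: b16⊕b17⊕b18⊕b19⊕b20⊕b21⊕b22⊕b23⊕b24⊕b25⊕b26⊕b27⊕b28⊕b29⊕b30⊕b31 = 1⊕0⊕1⊕0⊕1⊕0⊕0⊕1⊕1⊕0⊕0⊕1⊕0⊕1⊕1⊕0 = 0
Syndrome (s16...s1) = 01010 → position 10.

10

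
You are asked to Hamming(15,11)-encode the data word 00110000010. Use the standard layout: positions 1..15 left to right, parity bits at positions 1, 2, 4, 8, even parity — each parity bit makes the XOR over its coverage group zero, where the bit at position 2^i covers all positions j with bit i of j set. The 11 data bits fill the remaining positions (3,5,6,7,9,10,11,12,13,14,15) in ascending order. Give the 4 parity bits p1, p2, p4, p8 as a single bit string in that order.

Place data bits at non-power-of-two positions: b3=0, b5=0, b6=1, b7=1, b9=0, b10=0, b11=0, b12=0, b13=0, b14=1, b15=0.
p1 = XOR of data positions {3,5,7,9,11,13,15} = 0⊕0⊕1⊕0⊕0⊕0⊕0 = 1
p2 = XOR of data positions {3,6,7,10,11,14,15} = 0⊕1⊕1⊕0⊕0⊕1⊕0 = 1
p4 = XOR of data positions {5,6,7,12,13,14,15} = 0⊕1⊕1⊕0⊕0⊕1⊕0 = 1
p8 = XOR of data positions {9,10,11,12,13,14,15} = 0⊕0⊕0⊕0⊕0⊕1⊕0 = 1
Parity bits p1,p2,p4,p8 = 1111

1111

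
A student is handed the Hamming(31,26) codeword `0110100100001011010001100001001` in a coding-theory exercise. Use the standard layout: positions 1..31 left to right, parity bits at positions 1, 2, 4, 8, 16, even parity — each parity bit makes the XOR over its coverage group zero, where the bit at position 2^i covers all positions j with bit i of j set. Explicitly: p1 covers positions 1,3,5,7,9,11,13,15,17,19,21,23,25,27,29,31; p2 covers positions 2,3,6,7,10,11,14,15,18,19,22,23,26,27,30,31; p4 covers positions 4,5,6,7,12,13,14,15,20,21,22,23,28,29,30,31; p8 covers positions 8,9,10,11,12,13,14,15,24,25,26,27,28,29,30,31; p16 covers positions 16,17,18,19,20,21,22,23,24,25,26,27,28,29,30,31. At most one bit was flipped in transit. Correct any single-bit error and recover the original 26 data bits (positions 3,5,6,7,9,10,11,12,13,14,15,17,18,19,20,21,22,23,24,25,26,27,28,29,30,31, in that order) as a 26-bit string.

11000000111010001100001001

s1: b1⊕b3⊕b5⊕b7⊕b9⊕b11⊕b13⊕b15⊕b17⊕b19⊕b21⊕b23⊕b25⊕b27⊕b29⊕b31 = 0⊕1⊕1⊕0⊕0⊕0⊕1⊕1⊕0⊕0⊕0⊕1⊕0⊕0⊕0⊕1 = 0
s2: b2⊕b3⊕b6⊕b7⊕b10⊕b11⊕b14⊕b15⊕b18⊕b19⊕b22⊕b23⊕b26⊕b27⊕b30⊕b31 = 1⊕1⊕0⊕0⊕0⊕0⊕0⊕1⊕1⊕0⊕1⊕1⊕0⊕0⊕0⊕1 = 1
s4: b4⊕b5⊕b6⊕b7⊕b12⊕b13⊕b14⊕b15⊕b20⊕b21⊕b22⊕b23⊕b28⊕b29⊕b30⊕b31 = 0⊕1⊕0⊕0⊕0⊕1⊕0⊕1⊕0⊕0⊕1⊕1⊕1⊕0⊕0⊕1 = 1
s8: b8⊕b9⊕b10⊕b11⊕b12⊕b13⊕b14⊕b15⊕b24⊕b25⊕b26⊕b27⊕b28⊕b29⊕b30⊕b31 = 1⊕0⊕0⊕0⊕0⊕1⊕0⊕1⊕0⊕0⊕0⊕0⊕1⊕0⊕0⊕1 = 1
s16: b16⊕b17⊕b18⊕b19⊕b20⊕b21⊕b22⊕b23⊕b24⊕b25⊕b26⊕b27⊕b28⊕b29⊕b30⊕b31 = 1⊕0⊕1⊕0⊕0⊕0⊕1⊕1⊕0⊕0⊕0⊕0⊕1⊕0⊕0⊕1 = 0
Syndrome (s16...s1) = 01110 → position 14.
Flip bit 14: corrected codeword = 0110100100001111010001100001001
Data bits at positions 3,5,6,7,9,10,11,12,13,14,15,17,18,19,20,21,22,23,24,25,26,27,28,29,30,31: 11000000111010001100001001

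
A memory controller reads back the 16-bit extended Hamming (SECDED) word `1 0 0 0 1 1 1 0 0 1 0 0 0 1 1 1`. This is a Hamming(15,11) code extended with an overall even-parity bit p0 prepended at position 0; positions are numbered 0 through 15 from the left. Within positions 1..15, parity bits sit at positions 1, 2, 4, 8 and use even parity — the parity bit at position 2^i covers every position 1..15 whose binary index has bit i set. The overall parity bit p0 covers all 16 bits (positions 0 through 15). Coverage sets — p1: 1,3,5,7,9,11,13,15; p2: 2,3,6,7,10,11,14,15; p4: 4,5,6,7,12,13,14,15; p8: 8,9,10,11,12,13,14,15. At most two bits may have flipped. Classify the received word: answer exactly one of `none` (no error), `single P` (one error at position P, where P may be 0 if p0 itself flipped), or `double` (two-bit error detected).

double

s1: b1⊕b3⊕b5⊕b7⊕b9⊕b11⊕b13⊕b15 = 0⊕0⊕1⊕0⊕1⊕0⊕1⊕1 = 0
s2: b2⊕b3⊕b6⊕b7⊕b10⊕b11⊕b14⊕b15 = 0⊕0⊕1⊕0⊕0⊕0⊕1⊕1 = 1
s4: b4⊕b5⊕b6⊕b7⊕b12⊕b13⊕b14⊕b15 = 1⊕1⊕1⊕0⊕0⊕1⊕1⊕1 = 0
s8: b8⊕b9⊕b10⊕b11⊕b12⊕b13⊕b14⊕b15 = 0⊕1⊕0⊕0⊕0⊕1⊕1⊕1 = 0
Syndrome (s8...s1) = 0010 → position 2.
Overall parity (XOR of all 16 bits, including p0): 1⊕0⊕0⊕0⊕1⊕1⊕1⊕0⊕0⊕1⊕0⊕0⊕0⊕1⊕1⊕1 = 0
Overall=0, syndrome position=2 → double-bit error detected (uncorrectable).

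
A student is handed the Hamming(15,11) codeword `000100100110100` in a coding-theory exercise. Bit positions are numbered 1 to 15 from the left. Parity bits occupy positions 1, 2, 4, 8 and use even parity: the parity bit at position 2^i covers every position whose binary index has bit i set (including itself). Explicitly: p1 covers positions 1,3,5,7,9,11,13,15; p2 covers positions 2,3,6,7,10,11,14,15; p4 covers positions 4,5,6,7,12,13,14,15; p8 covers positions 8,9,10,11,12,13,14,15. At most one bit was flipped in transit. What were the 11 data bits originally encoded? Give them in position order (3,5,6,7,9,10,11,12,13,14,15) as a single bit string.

s1: b1⊕b3⊕b5⊕b7⊕b9⊕b11⊕b13⊕b15 = 0⊕0⊕0⊕1⊕0⊕1⊕1⊕0 = 1
s2: b2⊕b3⊕b6⊕b7⊕b10⊕b11⊕b14⊕b15 = 0⊕0⊕0⊕1⊕1⊕1⊕0⊕0 = 1
s4: b4⊕b5⊕b6⊕b7⊕b12⊕b13⊕b14⊕b15 = 1⊕0⊕0⊕1⊕0⊕1⊕0⊕0 = 1
s8: b8⊕b9⊕b10⊕b11⊕b12⊕b13⊕b14⊕b15 = 0⊕0⊕1⊕1⊕0⊕1⊕0⊕0 = 1
Syndrome (s8...s1) = 1111 → position 15.
Flip bit 15: corrected codeword = 000100100110101
Data bits at positions 3,5,6,7,9,10,11,12,13,14,15: 00010110101

00010110101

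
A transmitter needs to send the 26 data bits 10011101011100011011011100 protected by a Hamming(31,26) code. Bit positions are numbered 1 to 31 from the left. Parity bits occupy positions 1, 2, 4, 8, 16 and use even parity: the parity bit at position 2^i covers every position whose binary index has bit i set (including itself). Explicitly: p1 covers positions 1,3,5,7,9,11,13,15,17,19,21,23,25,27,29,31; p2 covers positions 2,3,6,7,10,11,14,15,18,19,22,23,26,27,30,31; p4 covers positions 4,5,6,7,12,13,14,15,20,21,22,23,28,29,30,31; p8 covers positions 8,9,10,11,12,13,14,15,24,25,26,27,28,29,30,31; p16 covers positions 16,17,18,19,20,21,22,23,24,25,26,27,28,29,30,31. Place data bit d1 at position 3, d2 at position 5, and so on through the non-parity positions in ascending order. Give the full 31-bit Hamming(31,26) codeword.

1110001011010110100011011011100

Place data bits at non-power-of-two positions: b3=1, b5=0, b6=0, b7=1, b9=1, b10=1, b11=0, b12=1, b13=0, b14=1, b15=1, b17=1, b18=0, b19=0, b20=0, b21=1, b22=1, b23=0, b24=1, b25=1, b26=0, b27=1, b28=1, b29=1, b30=0, b31=0.
p1 = XOR of data positions {3,5,7,9,11,13,15,17,19,21,23,25,27,29,31} = 1⊕0⊕1⊕1⊕0⊕0⊕1⊕1⊕0⊕1⊕0⊕1⊕1⊕1⊕0 = 1
p2 = XOR of data positions {3,6,7,10,11,14,15,18,19,22,23,26,27,30,31} = 1⊕0⊕1⊕1⊕0⊕1⊕1⊕0⊕0⊕1⊕0⊕0⊕1⊕0⊕0 = 1
p4 = XOR of data positions {5,6,7,12,13,14,15,20,21,22,23,28,29,30,31} = 0⊕0⊕1⊕1⊕0⊕1⊕1⊕0⊕1⊕1⊕0⊕1⊕1⊕0⊕0 = 0
p8 = XOR of data positions {9,10,11,12,13,14,15,24,25,26,27,28,29,30,31} = 1⊕1⊕0⊕1⊕0⊕1⊕1⊕1⊕1⊕0⊕1⊕1⊕1⊕0⊕0 = 0
p16 = XOR of data positions {17,18,19,20,21,22,23,24,25,26,27,28,29,30,31} = 1⊕0⊕0⊕0⊕1⊕1⊕0⊕1⊕1⊕0⊕1⊕1⊕1⊕0⊕0 = 0
Codeword b1..b31 = 1110001011010110100011011011100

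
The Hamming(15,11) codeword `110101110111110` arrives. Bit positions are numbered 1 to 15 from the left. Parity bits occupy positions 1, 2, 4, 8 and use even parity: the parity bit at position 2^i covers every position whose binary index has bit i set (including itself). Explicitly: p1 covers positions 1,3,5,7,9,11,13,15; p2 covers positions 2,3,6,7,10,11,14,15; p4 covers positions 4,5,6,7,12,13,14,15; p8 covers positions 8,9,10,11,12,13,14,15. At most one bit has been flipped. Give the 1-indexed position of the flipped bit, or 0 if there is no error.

s1: b1⊕b3⊕b5⊕b7⊕b9⊕b11⊕b13⊕b15 = 1⊕0⊕0⊕1⊕0⊕1⊕1⊕0 = 0
s2: b2⊕b3⊕b6⊕b7⊕b10⊕b11⊕b14⊕b15 = 1⊕0⊕1⊕1⊕1⊕1⊕1⊕0 = 0
s4: b4⊕b5⊕b6⊕b7⊕b12⊕b13⊕b14⊕b15 = 1⊕0⊕1⊕1⊕1⊕1⊕1⊕0 = 0
s8: b8⊕b9⊕b10⊕b11⊕b12⊕b13⊕b14⊕b15 = 1⊕0⊕1⊕1⊕1⊕1⊕1⊕0 = 0
Syndrome (s8...s1) = 0000 → position 0 (no error).

0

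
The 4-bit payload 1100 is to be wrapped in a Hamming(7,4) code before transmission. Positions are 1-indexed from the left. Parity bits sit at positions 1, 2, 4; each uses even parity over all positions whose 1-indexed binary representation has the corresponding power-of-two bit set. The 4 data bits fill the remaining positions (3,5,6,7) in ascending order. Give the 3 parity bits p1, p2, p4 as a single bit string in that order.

011

Place data bits at non-power-of-two positions: b3=1, b5=1, b6=0, b7=0.
p1 = XOR of data positions {3,5,7} = 1⊕1⊕0 = 0
p2 = XOR of data positions {3,6,7} = 1⊕0⊕0 = 1
p4 = XOR of data positions {5,6,7} = 1⊕0⊕0 = 1
Parity bits p1,p2,p4 = 011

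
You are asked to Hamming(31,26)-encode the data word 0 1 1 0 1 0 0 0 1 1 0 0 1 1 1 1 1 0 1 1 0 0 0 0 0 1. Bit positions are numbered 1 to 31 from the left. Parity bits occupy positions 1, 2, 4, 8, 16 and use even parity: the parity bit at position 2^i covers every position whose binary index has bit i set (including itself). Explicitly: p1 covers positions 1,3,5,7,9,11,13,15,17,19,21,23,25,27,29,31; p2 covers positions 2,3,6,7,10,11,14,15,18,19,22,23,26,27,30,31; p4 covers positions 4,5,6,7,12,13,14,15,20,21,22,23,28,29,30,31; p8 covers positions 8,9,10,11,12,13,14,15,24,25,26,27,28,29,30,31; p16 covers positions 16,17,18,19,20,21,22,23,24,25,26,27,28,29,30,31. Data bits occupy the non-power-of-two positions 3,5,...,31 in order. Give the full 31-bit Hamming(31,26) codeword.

1000110010001100011111011000001

Place data bits at non-power-of-two positions: b3=0, b5=1, b6=1, b7=0, b9=1, b10=0, b11=0, b12=0, b13=1, b14=1, b15=0, b17=0, b18=1, b19=1, b20=1, b21=1, b22=1, b23=0, b24=1, b25=1, b26=0, b27=0, b28=0, b29=0, b30=0, b31=1.
p1 = XOR of data positions {3,5,7,9,11,13,15,17,19,21,23,25,27,29,31} = 0⊕1⊕0⊕1⊕0⊕1⊕0⊕0⊕1⊕1⊕0⊕1⊕0⊕0⊕1 = 1
p2 = XOR of data positions {3,6,7,10,11,14,15,18,19,22,23,26,27,30,31} = 0⊕1⊕0⊕0⊕0⊕1⊕0⊕1⊕1⊕1⊕0⊕0⊕0⊕0⊕1 = 0
p4 = XOR of data positions {5,6,7,12,13,14,15,20,21,22,23,28,29,30,31} = 1⊕1⊕0⊕0⊕1⊕1⊕0⊕1⊕1⊕1⊕0⊕0⊕0⊕0⊕1 = 0
p8 = XOR of data positions {9,10,11,12,13,14,15,24,25,26,27,28,29,30,31} = 1⊕0⊕0⊕0⊕1⊕1⊕0⊕1⊕1⊕0⊕0⊕0⊕0⊕0⊕1 = 0
p16 = XOR of data positions {17,18,19,20,21,22,23,24,25,26,27,28,29,30,31} = 0⊕1⊕1⊕1⊕1⊕1⊕0⊕1⊕1⊕0⊕0⊕0⊕0⊕0⊕1 = 0
Codeword b1..b31 = 1000110010001100011111011000001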